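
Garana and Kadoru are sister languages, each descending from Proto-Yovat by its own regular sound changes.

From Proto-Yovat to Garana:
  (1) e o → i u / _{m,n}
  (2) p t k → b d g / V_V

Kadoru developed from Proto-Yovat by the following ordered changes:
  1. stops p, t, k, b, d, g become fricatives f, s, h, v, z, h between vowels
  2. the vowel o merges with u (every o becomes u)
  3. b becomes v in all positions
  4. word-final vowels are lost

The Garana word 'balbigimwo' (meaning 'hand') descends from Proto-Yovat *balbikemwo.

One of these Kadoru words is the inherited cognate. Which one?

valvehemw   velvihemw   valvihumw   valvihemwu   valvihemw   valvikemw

Kadoru: *balbikemwo
  balbikemwo → balbihemwo   [intervocalic lenition]
  balbihemwo → balbihemwu   [vowel merger]
  balbihemwu → valvihemwu   [unconditioned shift]
  valvihemwu → valvihemw   [apocope]
  giving Kadoru valvihemw.
The other candidates each miss or misapply at least one Kadoru change.

valvihemw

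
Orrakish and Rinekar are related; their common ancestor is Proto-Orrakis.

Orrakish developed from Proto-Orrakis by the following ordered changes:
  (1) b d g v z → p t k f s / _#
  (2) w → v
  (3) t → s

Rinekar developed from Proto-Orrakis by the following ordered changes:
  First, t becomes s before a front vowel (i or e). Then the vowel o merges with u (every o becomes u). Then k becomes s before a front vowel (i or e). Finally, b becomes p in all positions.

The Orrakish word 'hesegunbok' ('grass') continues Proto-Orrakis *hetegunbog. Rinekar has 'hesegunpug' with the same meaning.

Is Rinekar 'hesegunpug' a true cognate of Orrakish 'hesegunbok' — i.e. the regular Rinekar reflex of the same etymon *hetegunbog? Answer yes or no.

Derive the expected Rinekar reflex of *hetegunbog:
Rinekar: *hetegunbog
  hetegunbog → hesegunbog   [palatalisation]
  hesegunbog → hesegunbug   [vowel merger]
  hesegunbug (rule 3 does not apply)
  hesegunbug → hesegunpug   [unconditioned shift]
  giving Rinekar hesegunpug.
Rinekar 'hesegunpug' matches the regular reflex exactly, so the pair is cognate.

yes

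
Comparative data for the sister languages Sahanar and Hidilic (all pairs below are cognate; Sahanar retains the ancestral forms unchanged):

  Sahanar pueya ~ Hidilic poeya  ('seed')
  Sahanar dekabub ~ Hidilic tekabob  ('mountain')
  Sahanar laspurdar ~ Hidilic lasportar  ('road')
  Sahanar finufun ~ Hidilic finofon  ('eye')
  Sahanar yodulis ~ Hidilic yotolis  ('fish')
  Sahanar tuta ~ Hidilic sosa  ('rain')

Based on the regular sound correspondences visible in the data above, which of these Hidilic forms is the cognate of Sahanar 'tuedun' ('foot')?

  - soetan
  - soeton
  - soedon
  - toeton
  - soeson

soeton

tuta ~ sosa — Sahanar t corresponds to Hidilic s word-initially before a back vowel.
pueya ~ poeya — Sahanar u corresponds to Hidilic o after a consonant, before a front vowel.
yodulis ~ yotolis — Sahanar d corresponds to Hidilic t between vowels (before a back vowel).
finufun ~ finofon — Sahanar u corresponds to Hidilic o after a consonant, before a nasal.
Applying these to Sahanar 'tuedun':
  tuedun → suedun   (t→s word-initially before a back vowel)
  suedun → soedun   (u→o after a consonant, before a front vowel)
  soedun → soetun   (d→t between vowels (before a back vowel))
  soetun → soeton   (u→o after a consonant, before a nasal)
So the Hidilic cognate is 'soeton'.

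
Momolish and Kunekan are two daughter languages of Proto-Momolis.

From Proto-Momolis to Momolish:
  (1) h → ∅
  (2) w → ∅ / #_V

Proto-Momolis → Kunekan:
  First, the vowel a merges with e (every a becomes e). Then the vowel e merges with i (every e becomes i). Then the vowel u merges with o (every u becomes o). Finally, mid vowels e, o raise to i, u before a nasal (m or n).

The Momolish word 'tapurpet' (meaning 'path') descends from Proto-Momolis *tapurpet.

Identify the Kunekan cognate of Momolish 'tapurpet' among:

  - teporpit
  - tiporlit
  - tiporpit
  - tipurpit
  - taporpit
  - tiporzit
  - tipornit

Kunekan: start from *tapurpet.
  rule 1 (vowel merger): tapurpet → tepurpet
  rule 2 (vowel merger): tepurpet → tipurpit
  rule 3 (vowel merger): tipurpit → tiporpit
  rule 4: no change — tiporpit
  ⇒ Kunekan tiporpit

tiporpit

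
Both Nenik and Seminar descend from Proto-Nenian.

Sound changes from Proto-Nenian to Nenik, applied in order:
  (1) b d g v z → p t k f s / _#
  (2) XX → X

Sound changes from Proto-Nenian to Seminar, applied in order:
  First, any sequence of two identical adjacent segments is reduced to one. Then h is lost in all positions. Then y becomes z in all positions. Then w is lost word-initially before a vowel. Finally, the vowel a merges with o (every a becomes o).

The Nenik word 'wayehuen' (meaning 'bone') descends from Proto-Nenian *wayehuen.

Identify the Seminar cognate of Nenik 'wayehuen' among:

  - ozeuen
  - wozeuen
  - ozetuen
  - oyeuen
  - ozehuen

ozeuen

Seminar: *wayehuen > wayeuen > wazeuen > azeuen > ozeuen  (by h-loss, unconditioned shift, glide loss, vowel merger)
Only 'ozeuen' matches the regular Seminar development of *wayehuen.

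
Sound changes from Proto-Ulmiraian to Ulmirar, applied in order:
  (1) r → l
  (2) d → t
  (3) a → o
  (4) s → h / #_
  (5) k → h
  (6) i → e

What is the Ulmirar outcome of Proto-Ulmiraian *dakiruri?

tohelule

Ulmirar: *dakiruri > dakiluli > takiluli > tokiluli > tohiluli > tohelule  (by unconditioned shift, unconditioned shift, vowel merger, unconditioned shift, vowel merger)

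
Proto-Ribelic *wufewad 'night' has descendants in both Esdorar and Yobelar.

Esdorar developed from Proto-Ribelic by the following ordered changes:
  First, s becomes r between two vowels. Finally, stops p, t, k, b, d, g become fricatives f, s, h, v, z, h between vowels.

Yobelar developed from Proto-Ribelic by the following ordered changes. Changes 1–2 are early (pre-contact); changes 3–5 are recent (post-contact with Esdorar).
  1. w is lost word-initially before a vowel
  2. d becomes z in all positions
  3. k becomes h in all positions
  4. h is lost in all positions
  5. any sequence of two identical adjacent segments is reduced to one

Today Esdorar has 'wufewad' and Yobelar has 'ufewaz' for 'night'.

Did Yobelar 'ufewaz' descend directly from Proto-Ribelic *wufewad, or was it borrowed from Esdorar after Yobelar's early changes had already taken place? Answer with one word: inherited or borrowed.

If inherited, *wufewad would pass through all of Yobelar's changes:
Yobelar: *wufewad
  wufewad → ufewad   [glide loss]
  ufewad → ufewaz   [unconditioned shift]
  ufewaz (rule 3 does not apply)
  ufewaz (rule 4 does not apply)
  ufewaz (rule 5 does not apply)
  giving Yobelar ufewaz.
If borrowed from Esdorar 'wufewad' after the early changes, it would undergo only the recent ones:
  rule 3 (unconditioned shift): no change (wufewad)
  rule 4 (h-loss): no change (wufewad)
  rule 5 (degemination): no change (wufewad)
  ⇒ as a loan: wufewad
Yobelar 'ufewaz' matches the inherited outcome exactly, so it is an inherited cognate, not a loan.

inherited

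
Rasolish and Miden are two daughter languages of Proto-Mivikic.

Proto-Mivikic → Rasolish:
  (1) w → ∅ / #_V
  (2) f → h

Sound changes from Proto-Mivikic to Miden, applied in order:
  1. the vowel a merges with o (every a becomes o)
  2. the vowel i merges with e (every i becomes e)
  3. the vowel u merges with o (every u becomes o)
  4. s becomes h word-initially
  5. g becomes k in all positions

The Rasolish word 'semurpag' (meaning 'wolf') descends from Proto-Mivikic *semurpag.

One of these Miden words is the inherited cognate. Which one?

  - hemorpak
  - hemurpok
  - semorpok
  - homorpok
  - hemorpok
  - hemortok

Miden: *semurpag > semurpog > semorpog > hemorpog > hemorpok  (by vowel merger, vowel merger, debuccalisation, unconditioned shift)
The other candidates each miss or misapply at least one Miden change.

hemorpok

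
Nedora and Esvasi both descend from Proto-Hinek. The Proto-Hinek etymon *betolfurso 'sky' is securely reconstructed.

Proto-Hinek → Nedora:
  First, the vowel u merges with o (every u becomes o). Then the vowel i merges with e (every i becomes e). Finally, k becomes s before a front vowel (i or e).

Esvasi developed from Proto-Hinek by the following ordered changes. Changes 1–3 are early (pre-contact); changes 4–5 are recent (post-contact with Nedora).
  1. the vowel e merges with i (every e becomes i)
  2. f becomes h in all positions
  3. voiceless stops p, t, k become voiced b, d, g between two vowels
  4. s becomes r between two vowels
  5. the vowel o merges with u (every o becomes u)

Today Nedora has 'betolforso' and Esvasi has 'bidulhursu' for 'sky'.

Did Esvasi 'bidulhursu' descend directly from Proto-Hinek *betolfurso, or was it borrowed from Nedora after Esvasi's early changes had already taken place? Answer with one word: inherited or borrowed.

inherited

If inherited, *betolfurso would pass through all of Esvasi's changes:
Esvasi: start from *betolfurso.
  rule 1 (vowel merger): betolfurso → bitolfurso
  rule 2 (unconditioned shift): bitolfurso → bitolhurso
  rule 3 (intervocalic voicing): bitolhurso → bidolhurso
  rule 4: no change — bidolhurso
  rule 5 (vowel merger): bidolhurso → bidulhursu
  ⇒ Esvasi bidulhursu
If borrowed from Nedora 'betolforso' after the early changes, it would undergo only the recent ones:
  rule 4 (rhotacism): no change (betolforso)
  rule 5 (vowel merger): betolforso → betulfursu
  ⇒ as a loan: betulfursu
Esvasi 'bidulhursu' matches the inherited outcome exactly, so it is an inherited cognate, not a loan.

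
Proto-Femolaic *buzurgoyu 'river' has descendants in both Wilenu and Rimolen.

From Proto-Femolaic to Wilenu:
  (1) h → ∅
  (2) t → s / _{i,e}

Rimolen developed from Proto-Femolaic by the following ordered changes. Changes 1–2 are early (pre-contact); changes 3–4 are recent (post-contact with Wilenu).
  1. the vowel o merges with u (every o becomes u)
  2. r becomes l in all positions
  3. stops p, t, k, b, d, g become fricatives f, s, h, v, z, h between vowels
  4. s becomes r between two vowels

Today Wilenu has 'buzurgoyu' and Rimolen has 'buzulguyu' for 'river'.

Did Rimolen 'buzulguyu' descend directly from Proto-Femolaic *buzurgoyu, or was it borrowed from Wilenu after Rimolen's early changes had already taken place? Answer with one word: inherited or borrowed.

inherited

If inherited, *buzurgoyu would pass through all of Rimolen's changes:
Rimolen: start from *buzurgoyu.
  rule 1 (vowel merger): buzurgoyu → buzurguyu
  rule 2 (unconditioned shift): buzurguyu → buzulguyu
  rule 3: no change — buzulguyu
  rule 4: no change — buzulguyu
  ⇒ Rimolen buzulguyu
If borrowed from Wilenu 'buzurgoyu' after the early changes, it would undergo only the recent ones:
  rule 3 (intervocalic lenition): no change (buzurgoyu)
  rule 4 (rhotacism): no change (buzurgoyu)
  ⇒ as a loan: buzurgoyu
Rimolen 'buzulguyu' matches the inherited outcome exactly, so it is an inherited cognate, not a loan.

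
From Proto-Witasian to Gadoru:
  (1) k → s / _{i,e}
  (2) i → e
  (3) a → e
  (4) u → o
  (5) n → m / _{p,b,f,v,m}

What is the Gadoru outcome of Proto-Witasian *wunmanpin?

wommempen

Gadoru: *wunmanpin > wunmanpen > wunmenpen > wonmenpen > wommempen  (by vowel merger, vowel merger, vowel merger, nasal place assimilation)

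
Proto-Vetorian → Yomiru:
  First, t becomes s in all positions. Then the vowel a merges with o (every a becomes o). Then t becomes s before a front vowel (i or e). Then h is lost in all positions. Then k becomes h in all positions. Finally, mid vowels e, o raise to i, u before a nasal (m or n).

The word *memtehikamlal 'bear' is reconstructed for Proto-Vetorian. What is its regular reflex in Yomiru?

mimseihumlol

Yomiru: start from *memtehikamlal.
  rule 1 (unconditioned shift): memtehikamlal → memsehikamlal
  rule 2 (vowel merger): memsehikamlal → memsehikomlol
  rule 3: no change — memsehikomlol
  rule 4 (h-loss): memsehikomlol → memseikomlol
  rule 5 (unconditioned shift): memseikomlol → memseihomlol
  rule 6 (pre-nasal raising): memseihomlol → mimseihumlol
  ⇒ Yomiru mimseihumlol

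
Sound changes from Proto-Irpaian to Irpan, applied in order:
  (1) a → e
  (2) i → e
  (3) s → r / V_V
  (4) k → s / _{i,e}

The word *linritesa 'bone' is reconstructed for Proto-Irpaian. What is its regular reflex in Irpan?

lenretere

Irpan: *linritesa
  linritesa → linritese   [vowel merger]
  linritese → lenretese   [vowel merger]
  lenretese → lenretere   [rhotacism]
  lenretere (rule 4 does not apply)
  giving Irpan lenretere.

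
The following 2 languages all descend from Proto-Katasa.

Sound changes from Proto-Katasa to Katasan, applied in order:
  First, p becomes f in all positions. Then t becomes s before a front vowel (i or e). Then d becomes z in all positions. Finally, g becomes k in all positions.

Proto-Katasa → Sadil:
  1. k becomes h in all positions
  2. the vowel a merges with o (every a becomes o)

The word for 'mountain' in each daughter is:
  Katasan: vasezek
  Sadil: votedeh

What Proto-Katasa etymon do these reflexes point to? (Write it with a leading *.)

Position 3: Katasan has s, Sadil has t. Sadil preserves t here (none of its changes turn any other segment into t), so the proto-segment is *t.
Position 5: Katasan has z, Sadil has d. Sadil preserves d here (none of its changes turn any other segment into d), so the proto-segment is *d.
Continuing position by position gives *vatedek; check it forward:
Katasan: *vatedek
  vatedek (rule 1 does not apply)
  vatedek → vasedek   [palatalisation]
  vasedek → vasezek   [unconditioned shift]
  vasezek (rule 4 does not apply)
  giving Katasan vasezek.
Sadil: start from *vatedek.
  rule 1 (unconditioned shift): vatedek → vatedeh
  rule 2 (vowel merger): vatedeh → votedeh
  ⇒ Sadil votedeh
No other proto-form is consistent with every reflex, so the reconstruction is *vatedek.

*vatedek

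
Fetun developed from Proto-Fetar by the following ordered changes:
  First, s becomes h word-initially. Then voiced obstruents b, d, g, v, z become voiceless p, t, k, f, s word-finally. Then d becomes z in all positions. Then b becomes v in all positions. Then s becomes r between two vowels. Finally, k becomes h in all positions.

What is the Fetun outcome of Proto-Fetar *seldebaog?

Fetun: *seldebaog
  seldebaog → heldebaog   [debuccalisation]
  heldebaog → heldebaok   [final devoicing]
  heldebaok → helzebaok   [unconditioned shift]
  helzebaok → helzevaok   [unconditioned shift]
  helzevaok (rule 5 does not apply)
  helzevaok → helzevaoh   [unconditioned shift]
  giving Fetun helzevaoh.

helzevaoh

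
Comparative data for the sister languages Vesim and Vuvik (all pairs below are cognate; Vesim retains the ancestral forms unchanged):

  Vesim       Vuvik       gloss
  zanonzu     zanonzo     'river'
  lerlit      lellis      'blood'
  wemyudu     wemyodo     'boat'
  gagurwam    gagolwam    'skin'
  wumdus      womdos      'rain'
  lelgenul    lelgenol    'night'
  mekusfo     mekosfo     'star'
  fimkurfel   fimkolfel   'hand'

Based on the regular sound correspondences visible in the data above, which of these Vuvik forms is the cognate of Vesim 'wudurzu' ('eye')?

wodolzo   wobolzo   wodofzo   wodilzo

wodolzo

wemyudu ~ wemyodo, wumdus ~ womdos — Vesim u corresponds to Vuvik o after a consonant, before a consonant other than r, m, n, p, b, f, v.
gagurwam ~ gagolwam, fimkurfel ~ fimkolfel — Vesim u corresponds to Vuvik o after a consonant, before r.
lerlit ~ lellis, gagurwam ~ gagolwam — Vesim r corresponds to Vuvik l after a vowel, before a consonant other than r, m, n, p, b, f, v.
zanonzu ~ zanonzo, wemyudu ~ wemyodo — Vesim u corresponds to Vuvik o word-finally.
Applying these to Vesim 'wudurzu':
  wudurzu → wodurzu   (u→o after a consonant, before a consonant other than r, m, n, p, b, f, v)
  wodurzu → wodorzu   (u→o after a consonant, before r)
  wodorzu → wodolzu   (r→l after a vowel, before a consonant other than r, m, n, p, b, f, v)
  wodolzu → wodolzo   (u→o word-finally)
So the Vuvik cognate is 'wodolzo'.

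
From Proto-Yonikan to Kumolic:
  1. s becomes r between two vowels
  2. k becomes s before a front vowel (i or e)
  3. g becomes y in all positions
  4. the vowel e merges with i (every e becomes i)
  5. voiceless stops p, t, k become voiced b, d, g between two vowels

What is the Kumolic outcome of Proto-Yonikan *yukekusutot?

yusigurudot

Kumolic: start from *yukekusutot.
  rule 1 (rhotacism): yukekusutot → yukekurutot
  rule 2 (palatalisation): yukekurutot → yusekurutot
  rule 3: no change — yusekurutot
  rule 4 (vowel merger): yusekurutot → yusikurutot
  rule 5 (intervocalic voicing): yusikurutot → yusigurudot
  ⇒ Kumolic yusigurudot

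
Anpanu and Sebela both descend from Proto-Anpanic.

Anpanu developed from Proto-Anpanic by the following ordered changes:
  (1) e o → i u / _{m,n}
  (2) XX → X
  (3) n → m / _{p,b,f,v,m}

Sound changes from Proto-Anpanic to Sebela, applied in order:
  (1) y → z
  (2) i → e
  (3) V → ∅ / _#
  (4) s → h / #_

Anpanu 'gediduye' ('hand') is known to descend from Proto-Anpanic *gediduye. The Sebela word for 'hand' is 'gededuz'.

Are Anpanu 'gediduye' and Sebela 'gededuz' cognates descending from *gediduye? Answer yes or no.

yes

Derive the expected Sebela reflex of *gediduye:
Sebela: start from *gediduye.
  rule 1 (unconditioned shift): gediduye → gediduze
  rule 2 (vowel merger): gediduze → gededuze
  rule 3 (apocope): gededuze → gededuz
  rule 4: no change — gededuz
  ⇒ Sebela gededuz
Sebela 'gededuz' matches the regular reflex exactly, so the pair is cognate.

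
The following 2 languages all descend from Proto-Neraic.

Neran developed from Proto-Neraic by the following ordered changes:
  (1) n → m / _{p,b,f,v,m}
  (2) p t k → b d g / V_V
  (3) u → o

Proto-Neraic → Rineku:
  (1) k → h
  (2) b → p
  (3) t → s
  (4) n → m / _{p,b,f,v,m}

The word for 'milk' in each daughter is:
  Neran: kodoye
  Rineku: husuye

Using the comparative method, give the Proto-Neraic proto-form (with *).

Position 4: Neran has o, Rineku has u. Rineku preserves u here (none of its changes turn any other segment into u), so the proto-segment is *u.
Position 2: Neran has o, Rineku has u. Rineku preserves u here (none of its changes turn any other segment into u), so the proto-segment is *u.
Continuing position by position gives *kutuye; check it forward:
Neran: *kutuye > kuduye > kodoye  (by intervocalic voicing, vowel merger)
Rineku: *kutuye
  kutuye → hutuye   [unconditioned shift]
  hutuye (rule 2 does not apply)
  hutuye → husuye   [unconditioned shift]
  husuye (rule 4 does not apply)
  giving Rineku husuye.
Only *kutuye yields all of Neran kodoye, Rineku husuye.

*kutuye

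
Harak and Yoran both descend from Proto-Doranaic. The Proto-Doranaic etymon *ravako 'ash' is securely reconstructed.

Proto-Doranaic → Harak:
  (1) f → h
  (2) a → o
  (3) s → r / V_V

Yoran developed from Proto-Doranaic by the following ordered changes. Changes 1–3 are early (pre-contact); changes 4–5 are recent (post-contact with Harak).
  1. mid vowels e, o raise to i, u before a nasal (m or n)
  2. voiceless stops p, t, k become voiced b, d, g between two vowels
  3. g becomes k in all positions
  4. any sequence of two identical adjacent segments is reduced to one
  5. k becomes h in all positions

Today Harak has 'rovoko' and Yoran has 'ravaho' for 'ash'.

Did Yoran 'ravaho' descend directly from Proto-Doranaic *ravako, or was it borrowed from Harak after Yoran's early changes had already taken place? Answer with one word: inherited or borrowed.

If inherited, *ravako would pass through all of Yoran's changes:
Yoran: *ravako > ravago > ravako > ravaho  (by intervocalic voicing, unconditioned shift, unconditioned shift)
If borrowed from Harak 'rovoko' after the early changes, it would undergo only the recent ones:
  rule 4 (degemination): no change (rovoko)
  rule 5 (unconditioned shift): rovoko → rovoho
  ⇒ as a loan: rovoho
Yoran 'ravaho' matches the inherited outcome exactly, so it is an inherited cognate, not a loan.

inherited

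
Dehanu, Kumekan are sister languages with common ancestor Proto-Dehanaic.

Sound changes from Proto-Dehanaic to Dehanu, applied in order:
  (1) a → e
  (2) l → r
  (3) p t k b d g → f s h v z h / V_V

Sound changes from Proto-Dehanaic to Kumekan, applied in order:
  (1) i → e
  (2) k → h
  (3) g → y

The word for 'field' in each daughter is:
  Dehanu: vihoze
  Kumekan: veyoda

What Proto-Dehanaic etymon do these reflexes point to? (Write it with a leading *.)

Position 2: Dehanu has i, Kumekan has e. Dehanu preserves i here (none of its changes turn any other segment into i), so the proto-segment is *i.
Position 6: Dehanu has e, Kumekan has a. Kumekan preserves a here (none of its changes turn any other segment into a), so the proto-segment is *a.
This points to *vigoda. Verify forward in each daughter:
Dehanu: start from *vigoda.
  rule 1 (vowel merger): vigoda → vigode
  rule 2: no change — vigode
  rule 3 (intervocalic lenition): vigode → vihoze
  ⇒ Dehanu vihoze
Kumekan: *vigoda > vegoda > veyoda  (by vowel merger, unconditioned shift)
*vigoda is the unique common source.

*vigoda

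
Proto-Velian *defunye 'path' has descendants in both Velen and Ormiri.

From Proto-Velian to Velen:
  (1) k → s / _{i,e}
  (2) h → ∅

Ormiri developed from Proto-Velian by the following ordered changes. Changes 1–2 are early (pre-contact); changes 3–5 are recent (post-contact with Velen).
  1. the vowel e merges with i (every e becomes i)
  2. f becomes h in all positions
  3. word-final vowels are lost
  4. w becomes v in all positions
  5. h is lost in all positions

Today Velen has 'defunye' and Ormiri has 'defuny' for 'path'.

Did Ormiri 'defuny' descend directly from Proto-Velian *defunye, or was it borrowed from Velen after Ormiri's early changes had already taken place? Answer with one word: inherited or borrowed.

If inherited, *defunye would pass through all of Ormiri's changes:
Ormiri: start from *defunye.
  rule 1 (vowel merger): defunye → difunyi
  rule 2 (unconditioned shift): difunyi → dihunyi
  rule 3 (apocope): dihunyi → dihuny
  rule 4: no change — dihuny
  rule 5 (h-loss): dihuny → diuny
  ⇒ Ormiri diuny
If borrowed from Velen 'defunye' after the early changes, it would undergo only the recent ones:
  rule 3 (apocope): defunye → defuny
  rule 4 (unconditioned shift): no change (defuny)
  rule 5 (h-loss): no change (defuny)
  ⇒ as a loan: defuny
Ormiri 'defuny' matches the loan outcome 'defuny', not the inherited 'diuny' — it skipped the early Ormiri changes, so it was borrowed from Velen.

borrowed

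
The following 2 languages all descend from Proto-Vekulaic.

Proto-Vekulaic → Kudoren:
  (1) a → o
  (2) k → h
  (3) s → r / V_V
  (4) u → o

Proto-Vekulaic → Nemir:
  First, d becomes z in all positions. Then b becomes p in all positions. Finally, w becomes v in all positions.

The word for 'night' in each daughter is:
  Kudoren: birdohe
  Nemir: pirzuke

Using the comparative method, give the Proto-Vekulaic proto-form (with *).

*birduke

Position 6: Kudoren has h, Nemir has k. Nemir preserves k here (none of its changes turn any other segment into k), so the proto-segment is *k.
Position 4: Kudoren has d, Nemir has z. Kudoren preserves d here (none of its changes turn any other segment into d), so the proto-segment is *d.
This points to *birduke. Verify forward in each daughter:
Kudoren: *birduke > birduhe > birdohe  (by unconditioned shift, vowel merger)
Nemir: *birduke
  birduke → birzuke   [unconditioned shift]
  birzuke → pirzuke   [unconditioned shift]
  pirzuke (rule 3 does not apply)
  giving Nemir pirzuke.
*birduke is the unique common source.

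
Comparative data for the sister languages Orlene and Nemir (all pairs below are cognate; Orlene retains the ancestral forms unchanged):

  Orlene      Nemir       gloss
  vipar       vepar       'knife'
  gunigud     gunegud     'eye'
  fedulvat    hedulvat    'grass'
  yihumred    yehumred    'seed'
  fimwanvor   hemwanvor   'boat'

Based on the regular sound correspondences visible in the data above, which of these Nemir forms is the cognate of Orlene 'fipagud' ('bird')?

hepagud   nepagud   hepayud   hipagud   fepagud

hepagud

fimwanvor ~ hemwanvor — Orlene f corresponds to Nemir h word-initially before a front vowel.
vipar ~ vepar — Orlene i corresponds to Nemir e after a consonant, before a labial obstruent.
Applying these to Orlene 'fipagud':
  fipagud → hipagud   (f→h word-initially before a front vowel)
  hipagud → hepagud   (i→e after a consonant, before a labial obstruent)
So the Nemir cognate is 'hepagud'.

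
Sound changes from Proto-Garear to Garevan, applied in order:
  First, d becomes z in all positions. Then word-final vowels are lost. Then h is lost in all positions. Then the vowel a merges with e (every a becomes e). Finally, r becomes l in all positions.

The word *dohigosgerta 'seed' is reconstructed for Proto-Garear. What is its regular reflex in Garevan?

zoigosgelt

Garevan: *dohigosgerta
  dohigosgerta → zohigosgerta   [unconditioned shift]
  zohigosgerta → zohigosgert   [apocope]
  zohigosgert → zoigosgert   [h-loss]
  zoigosgert (rule 4 does not apply)
  zoigosgert → zoigosgelt   [unconditioned shift]
  giving Garevan zoigosgelt.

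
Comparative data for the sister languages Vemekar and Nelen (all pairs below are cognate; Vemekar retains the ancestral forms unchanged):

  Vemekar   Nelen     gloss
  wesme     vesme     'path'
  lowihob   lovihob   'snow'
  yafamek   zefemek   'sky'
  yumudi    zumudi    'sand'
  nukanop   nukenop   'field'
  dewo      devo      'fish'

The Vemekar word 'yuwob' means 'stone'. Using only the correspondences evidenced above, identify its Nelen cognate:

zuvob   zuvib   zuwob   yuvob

yumudi ~ zumudi — Vemekar y corresponds to Nelen z word-initially before a back vowel.
dewo ~ devo — Vemekar w corresponds to Nelen v between vowels (before a back vowel).
Applying these to Vemekar 'yuwob':
  yuwob → zuwob   (y→z word-initially before a back vowel)
  zuwob → zuvob   (w→v between vowels (before a back vowel))
So the Nelen cognate is 'zuvob'.

zuvob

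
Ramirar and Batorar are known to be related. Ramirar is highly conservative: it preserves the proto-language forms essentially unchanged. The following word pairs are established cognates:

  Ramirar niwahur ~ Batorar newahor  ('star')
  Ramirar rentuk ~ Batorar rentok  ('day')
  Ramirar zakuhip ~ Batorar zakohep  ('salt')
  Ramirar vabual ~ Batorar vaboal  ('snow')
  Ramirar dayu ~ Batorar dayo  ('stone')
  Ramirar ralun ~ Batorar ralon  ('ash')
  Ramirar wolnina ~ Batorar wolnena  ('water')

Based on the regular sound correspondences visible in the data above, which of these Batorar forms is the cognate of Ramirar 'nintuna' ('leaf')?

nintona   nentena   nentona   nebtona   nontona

wolnina ~ wolnena — Ramirar i corresponds to Batorar e after a consonant, before a nasal.
ralun ~ ralon — Ramirar u corresponds to Batorar o after a consonant, before a nasal.
Applying these to Ramirar 'nintuna':
  nintuna → nentuna   (i→e after a consonant, before a nasal)
  nentuna → nentona   (u→o after a consonant, before a nasal)
So the Batorar cognate is 'nentona'.

nentona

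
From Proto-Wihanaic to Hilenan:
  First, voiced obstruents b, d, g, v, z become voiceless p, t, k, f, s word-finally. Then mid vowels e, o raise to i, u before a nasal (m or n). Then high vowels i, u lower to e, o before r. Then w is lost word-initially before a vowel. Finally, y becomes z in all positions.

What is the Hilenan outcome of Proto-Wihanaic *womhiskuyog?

umhiskuzok

Hilenan: *womhiskuyog > womhiskuyok > wumhiskuyok > umhiskuyok > umhiskuzok  (by final devoicing, pre-nasal raising, glide loss, unconditioned shift)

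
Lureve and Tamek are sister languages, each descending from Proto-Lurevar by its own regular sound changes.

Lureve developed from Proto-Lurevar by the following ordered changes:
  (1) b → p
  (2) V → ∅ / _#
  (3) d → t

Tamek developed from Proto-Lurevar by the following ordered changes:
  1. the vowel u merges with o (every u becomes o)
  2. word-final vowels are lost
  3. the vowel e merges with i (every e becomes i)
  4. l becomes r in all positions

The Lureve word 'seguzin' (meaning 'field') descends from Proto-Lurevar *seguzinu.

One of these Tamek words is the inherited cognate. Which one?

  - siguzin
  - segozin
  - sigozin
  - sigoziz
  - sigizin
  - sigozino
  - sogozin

sigozin

Tamek: *seguzinu
  seguzinu → segozino   [vowel merger]
  segozino → segozin   [apocope]
  segozin → sigozin   [vowel merger]
  sigozin (rule 4 does not apply)
  giving Tamek sigozin.
The other candidates each miss or misapply at least one Tamek change.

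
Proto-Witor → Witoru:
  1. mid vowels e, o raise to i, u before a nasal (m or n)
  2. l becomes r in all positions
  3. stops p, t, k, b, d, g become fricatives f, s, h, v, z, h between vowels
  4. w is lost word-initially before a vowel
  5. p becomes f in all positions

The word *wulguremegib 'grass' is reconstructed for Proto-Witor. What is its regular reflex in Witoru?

Witoru: *wulguremegib
  wulguremegib → wulgurimegib   [pre-nasal raising]
  wulgurimegib → wurgurimegib   [unconditioned shift]
  wurgurimegib → wurgurimehib   [intervocalic lenition]
  wurgurimehib → urgurimehib   [glide loss]
  urgurimehib (rule 5 does not apply)
  giving Witoru urgurimehib.

urgurimehib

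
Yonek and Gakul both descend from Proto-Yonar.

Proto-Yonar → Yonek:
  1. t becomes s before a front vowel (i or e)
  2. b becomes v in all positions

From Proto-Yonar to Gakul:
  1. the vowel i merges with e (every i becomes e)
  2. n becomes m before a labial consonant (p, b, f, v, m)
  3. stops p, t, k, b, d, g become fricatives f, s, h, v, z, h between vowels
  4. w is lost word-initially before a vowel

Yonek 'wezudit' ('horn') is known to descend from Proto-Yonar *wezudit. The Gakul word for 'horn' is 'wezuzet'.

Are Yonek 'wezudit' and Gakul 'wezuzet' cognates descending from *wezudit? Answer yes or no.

Derive the expected Gakul reflex of *wezudit:
Gakul: start from *wezudit.
  rule 1 (vowel merger): wezudit → wezudet
  rule 2: no change — wezudet
  rule 3 (intervocalic lenition): wezudet → wezuzet
  rule 4 (glide loss): wezuzet → ezuzet
  ⇒ Gakul ezuzet
The regular Gakul reflex would be 'ezuzet', but the attested form is 'wezuzet'. The correspondence is irregular, so they are not cognates (the Gakul form has a different source).

no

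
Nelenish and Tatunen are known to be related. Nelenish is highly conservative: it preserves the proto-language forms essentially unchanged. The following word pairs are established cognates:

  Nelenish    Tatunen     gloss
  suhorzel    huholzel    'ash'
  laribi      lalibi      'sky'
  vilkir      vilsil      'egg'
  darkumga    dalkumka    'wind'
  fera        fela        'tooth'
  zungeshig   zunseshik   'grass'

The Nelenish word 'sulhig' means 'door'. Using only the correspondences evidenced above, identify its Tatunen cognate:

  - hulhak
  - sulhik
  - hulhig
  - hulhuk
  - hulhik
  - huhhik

hulhik

suhorzel ~ huholzel — Nelenish s corresponds to Tatunen h word-initially before a back vowel.
zungeshig ~ zunseshik — Nelenish g corresponds to Tatunen k word-finally.
Applying these to Nelenish 'sulhig':
  sulhig → hulhig   (s→h word-initially before a back vowel)
  hulhig → hulhik   (g→k word-finally)
So the Tatunen cognate is 'hulhik'.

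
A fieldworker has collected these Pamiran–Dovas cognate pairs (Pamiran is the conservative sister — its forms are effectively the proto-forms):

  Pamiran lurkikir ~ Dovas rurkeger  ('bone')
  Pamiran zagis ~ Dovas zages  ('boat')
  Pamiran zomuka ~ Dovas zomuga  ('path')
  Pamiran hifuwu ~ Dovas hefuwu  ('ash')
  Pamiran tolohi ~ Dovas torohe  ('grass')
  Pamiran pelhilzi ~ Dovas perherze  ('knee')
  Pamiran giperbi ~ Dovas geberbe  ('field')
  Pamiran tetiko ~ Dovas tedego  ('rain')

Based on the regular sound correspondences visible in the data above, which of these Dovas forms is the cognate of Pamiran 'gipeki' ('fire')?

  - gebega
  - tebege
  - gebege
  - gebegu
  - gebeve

gebege

giperbi ~ geberbe — Pamiran i corresponds to Dovas e after a consonant, before a labial obstruent.
giperbi ~ geberbe — Pamiran p corresponds to Dovas b between vowels (before a front vowel).
lurkikir ~ rurkeger — Pamiran k corresponds to Dovas g between vowels (before a front vowel).
tolohi ~ torohe, pelhilzi ~ perherze — Pamiran i corresponds to Dovas e word-finally.
Applying these to Pamiran 'gipeki':
  gipeki → gepeki   (i→e after a consonant, before a labial obstruent)
  gepeki → gebeki   (p→b between vowels (before a front vowel))
  gebeki → gebegi   (k→g between vowels (before a front vowel))
  gebegi → gebege   (i→e word-finally)
So the Dovas cognate is 'gebege'.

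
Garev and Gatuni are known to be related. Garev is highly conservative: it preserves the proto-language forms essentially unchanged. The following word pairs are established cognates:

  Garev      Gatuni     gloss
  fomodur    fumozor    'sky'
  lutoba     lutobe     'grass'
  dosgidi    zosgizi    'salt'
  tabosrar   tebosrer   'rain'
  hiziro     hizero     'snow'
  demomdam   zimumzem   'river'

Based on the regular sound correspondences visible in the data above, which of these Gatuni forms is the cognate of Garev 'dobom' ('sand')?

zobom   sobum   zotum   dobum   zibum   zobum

zobum

dosgidi ~ zosgizi — Garev d corresponds to Gatuni z word-initially before a back vowel.
fomodur ~ fumozor, demomdam ~ zimumzem — Garev o corresponds to Gatuni u after a consonant, before a nasal.
Applying these to Garev 'dobom':
  dobom → zobom   (d→z word-initially before a back vowel)
  zobom → zobum   (o→u after a consonant, before a nasal)
So the Gatuni cognate is 'zobum'.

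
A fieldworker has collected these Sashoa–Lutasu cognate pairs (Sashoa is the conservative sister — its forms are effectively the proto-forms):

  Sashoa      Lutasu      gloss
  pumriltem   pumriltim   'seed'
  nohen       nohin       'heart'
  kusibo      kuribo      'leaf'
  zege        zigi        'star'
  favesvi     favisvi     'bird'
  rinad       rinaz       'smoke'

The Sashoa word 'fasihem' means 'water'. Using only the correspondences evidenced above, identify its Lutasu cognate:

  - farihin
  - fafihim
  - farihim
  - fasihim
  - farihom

farihim

kusibo ~ kuribo — Sashoa s corresponds to Lutasu r between vowels (before a front vowel).
pumriltem ~ pumriltim — Sashoa e corresponds to Lutasu i after a consonant, before a nasal.
Applying these to Sashoa 'fasihem':
  fasihem → farihem   (s→r between vowels (before a front vowel))
  farihem → farihim   (e→i after a consonant, before a nasal)
So the Lutasu cognate is 'farihim'.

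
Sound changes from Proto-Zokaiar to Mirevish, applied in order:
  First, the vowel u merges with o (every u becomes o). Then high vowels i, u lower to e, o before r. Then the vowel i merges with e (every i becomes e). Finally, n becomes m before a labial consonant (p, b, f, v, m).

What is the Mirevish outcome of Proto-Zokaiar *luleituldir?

loleetolder

Mirevish: start from *luleituldir.
  rule 1 (vowel merger): luleituldir → loleitoldir
  rule 2 (pre-rhotic lowering): loleitoldir → loleitolder
  rule 3 (vowel merger): loleitolder → loleetolder
  rule 4: no change — loleetolder
  ⇒ Mirevish loleetolder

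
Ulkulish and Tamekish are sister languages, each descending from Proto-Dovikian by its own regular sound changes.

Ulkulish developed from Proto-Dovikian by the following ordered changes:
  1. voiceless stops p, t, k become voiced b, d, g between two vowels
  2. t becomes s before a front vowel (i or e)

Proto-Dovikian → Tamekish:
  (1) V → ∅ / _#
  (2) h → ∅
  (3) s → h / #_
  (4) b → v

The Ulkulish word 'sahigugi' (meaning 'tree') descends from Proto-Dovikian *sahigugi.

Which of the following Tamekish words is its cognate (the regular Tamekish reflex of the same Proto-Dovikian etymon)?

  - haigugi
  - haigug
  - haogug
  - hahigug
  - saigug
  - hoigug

Tamekish: *sahigugi
  sahigugi → sahigug   [apocope]
  sahigug → saigug   [h-loss]
  saigug → haigug   [debuccalisation]
  haigug (rule 4 does not apply)
  giving Tamekish haigug.
Only 'haigug' matches the regular Tamekish development of *sahigugi.

haigug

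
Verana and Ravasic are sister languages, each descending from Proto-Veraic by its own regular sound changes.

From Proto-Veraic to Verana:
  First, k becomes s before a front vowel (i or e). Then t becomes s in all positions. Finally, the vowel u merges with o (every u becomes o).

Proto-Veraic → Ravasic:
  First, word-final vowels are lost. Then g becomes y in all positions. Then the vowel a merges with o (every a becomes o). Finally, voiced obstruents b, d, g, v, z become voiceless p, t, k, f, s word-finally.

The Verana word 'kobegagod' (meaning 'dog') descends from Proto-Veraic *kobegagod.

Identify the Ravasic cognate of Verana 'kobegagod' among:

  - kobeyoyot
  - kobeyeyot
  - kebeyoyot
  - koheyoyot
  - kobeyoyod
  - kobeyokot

kobeyoyot

Ravasic: *kobegagod
  kobegagod (rule 1 does not apply)
  kobegagod → kobeyayod   [unconditioned shift]
  kobeyayod → kobeyoyod   [vowel merger]
  kobeyoyod → kobeyoyot   [final devoicing]
  giving Ravasic kobeyoyot.
Only 'kobeyoyot' matches the regular Ravasic development of *kobegagod.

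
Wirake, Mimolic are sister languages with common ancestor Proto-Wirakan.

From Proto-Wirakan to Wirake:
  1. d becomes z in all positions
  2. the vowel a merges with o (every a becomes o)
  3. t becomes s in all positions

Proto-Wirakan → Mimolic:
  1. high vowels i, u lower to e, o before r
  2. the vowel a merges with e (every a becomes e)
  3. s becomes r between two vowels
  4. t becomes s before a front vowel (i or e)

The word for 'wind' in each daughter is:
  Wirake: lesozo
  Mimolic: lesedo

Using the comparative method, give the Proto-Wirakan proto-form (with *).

*letado

Position 4: Wirake has o, Mimolic has e. Taking the neighbouring segments as reconstructed: Wirake o could go back to *a or *o; Mimolic e could go back to *a or *e — the one source consistent with every daughter is *a.
Position 3: Wirake has s, Mimolic has s. Taking the neighbouring segments as reconstructed: Wirake s could go back to *t or *s; Mimolic s can only go back to *t — the one source consistent with every daughter is *t.
Position 5: Wirake has z, Mimolic has d. Mimolic preserves d here (none of its changes turn any other segment into d), so the proto-segment is *d.
This points to *letado. Verify forward in each daughter:
Wirake: *letado
  letado → letazo   [unconditioned shift]
  letazo → letozo   [vowel merger]
  letozo → lesozo   [unconditioned shift]
  giving Wirake lesozo.
Mimolic: *letado
  letado (rule 1 does not apply)
  letado → letedo   [vowel merger]
  letedo (rule 3 does not apply)
  letedo → lesedo   [palatalisation]
  giving Mimolic lesedo.
No other proto-form is consistent with every reflex, so the reconstruction is *letado.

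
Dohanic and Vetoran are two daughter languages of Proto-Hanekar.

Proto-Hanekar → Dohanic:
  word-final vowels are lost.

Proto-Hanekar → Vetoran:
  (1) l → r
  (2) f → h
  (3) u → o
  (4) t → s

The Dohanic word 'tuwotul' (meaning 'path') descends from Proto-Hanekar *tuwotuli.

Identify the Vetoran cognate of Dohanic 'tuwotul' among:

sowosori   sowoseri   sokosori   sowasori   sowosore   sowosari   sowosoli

sowosori

Vetoran: *tuwotuli > tuwoturi > towotori > sowosori  (by unconditioned shift, vowel merger, unconditioned shift)
Among the options, 'sowosori' alone shows every Vetoran change applied in order.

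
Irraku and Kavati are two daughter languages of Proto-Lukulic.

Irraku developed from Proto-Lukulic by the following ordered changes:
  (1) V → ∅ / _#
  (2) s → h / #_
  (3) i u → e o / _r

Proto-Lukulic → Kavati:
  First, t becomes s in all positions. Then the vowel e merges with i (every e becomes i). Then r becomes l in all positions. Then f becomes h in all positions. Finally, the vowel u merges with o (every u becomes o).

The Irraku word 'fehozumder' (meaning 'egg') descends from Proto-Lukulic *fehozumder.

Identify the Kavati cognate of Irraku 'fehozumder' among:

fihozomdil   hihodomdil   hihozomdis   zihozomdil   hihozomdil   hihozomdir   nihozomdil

Kavati: *fehozumder
  fehozumder (rule 1 does not apply)
  fehozumder → fihozumdir   [vowel merger]
  fihozumdir → fihozumdil   [unconditioned shift]
  fihozumdil → hihozumdil   [unconditioned shift]
  hihozumdil → hihozomdil   [vowel merger]
  giving Kavati hihozomdil.

hihozomdil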